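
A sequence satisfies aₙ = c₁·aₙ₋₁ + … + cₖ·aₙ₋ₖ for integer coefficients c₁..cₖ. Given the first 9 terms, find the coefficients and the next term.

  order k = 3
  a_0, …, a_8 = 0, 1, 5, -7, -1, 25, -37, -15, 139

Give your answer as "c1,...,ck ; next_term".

  a_3 = -1·5 + -2·1 + 2·0 = -7
  a_4 = -1·-7 + -2·5 + 2·1 = -1
  a_5 = -1·-1 + -2·-7 + 2·5 = 25
  a_6 = -1·25 + -2·-1 + 2·-7 = -37
  a_7 = -1·-37 + -2·25 + 2·-1 = -15
  a_8 = -1·-15 + -2·-37 + 2·25 = 139
  a_9 = -1·139 + -2·-15 + 2·-37 = -183

-1,-2,2 ; -183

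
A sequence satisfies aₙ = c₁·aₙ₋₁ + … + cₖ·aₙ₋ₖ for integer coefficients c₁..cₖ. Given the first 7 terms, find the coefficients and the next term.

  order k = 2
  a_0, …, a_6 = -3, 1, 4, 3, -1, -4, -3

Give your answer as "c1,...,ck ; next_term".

  a_2 = 1·1 + -1·-3 = 4
  a_3 = 1·4 + -1·1 = 3
  a_4 = 1·3 + -1·4 = -1
  a_5 = 1·-1 + -1·3 = -4
  a_6 = 1·-4 + -1·-1 = -3
  a_7 = 1·-3 + -1·-4 = 1

1,-1 ; 1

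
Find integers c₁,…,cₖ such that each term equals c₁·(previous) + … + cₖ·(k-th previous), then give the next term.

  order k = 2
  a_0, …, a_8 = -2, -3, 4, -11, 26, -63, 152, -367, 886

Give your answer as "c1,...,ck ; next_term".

-2,1 ; -2139

  a_2 = -2·-3 + 1·-2 = 4
  a_3 = -2·4 + 1·-3 = -11
  a_4 = -2·-11 + 1·4 = 26
  a_5 = -2·26 + 1·-11 = -63
  a_6 = -2·-63 + 1·26 = 152
  a_7 = -2·152 + 1·-63 = -367
  a_8 = -2·-367 + 1·152 = 886
  a_9 = -2·886 + 1·-367 = -2139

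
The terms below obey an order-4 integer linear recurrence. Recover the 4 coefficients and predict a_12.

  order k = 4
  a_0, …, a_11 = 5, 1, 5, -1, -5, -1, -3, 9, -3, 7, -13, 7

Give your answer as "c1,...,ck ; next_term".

  a_4 = -1·-1 + 0·5 + -1·1 + -1·5 = -5
  a_5 = -1·-5 + 0·-1 + -1·5 + -1·1 = -1
  a_6 = -1·-1 + 0·-5 + -1·-1 + -1·5 = -3
  a_7 = -1·-3 + 0·-1 + -1·-5 + -1·-1 = 9
  a_8 = -1·9 + 0·-3 + -1·-1 + -1·-5 = -3
  a_9 = -1·-3 + 0·9 + -1·-3 + -1·-1 = 7
  a_10 = -1·7 + 0·-3 + -1·9 + -1·-3 = -13
  a_11 = -1·-13 + 0·7 + -1·-3 + -1·9 = 7
  a_12 = -1·7 + 0·-13 + -1·7 + -1·-3 = -11

-1,0,-1,-1 ; -11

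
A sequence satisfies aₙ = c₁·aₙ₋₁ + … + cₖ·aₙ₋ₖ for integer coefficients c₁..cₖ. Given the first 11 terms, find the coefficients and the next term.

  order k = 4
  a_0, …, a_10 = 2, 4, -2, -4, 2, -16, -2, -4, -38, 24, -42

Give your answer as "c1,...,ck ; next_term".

  a_4 = 0·-4 + 1·-2 + 2·4 + -2·2 = 2
  a_5 = 0·2 + 1·-4 + 2·-2 + -2·4 = -16
  a_6 = 0·-16 + 1·2 + 2·-4 + -2·-2 = -2
  a_7 = 0·-2 + 1·-16 + 2·2 + -2·-4 = -4
  a_8 = 0·-4 + 1·-2 + 2·-16 + -2·2 = -38
  a_9 = 0·-38 + 1·-4 + 2·-2 + -2·-16 = 24
  a_10 = 0·24 + 1·-38 + 2·-4 + -2·-2 = -42
  a_11 = 0·-42 + 1·24 + 2·-38 + -2·-4 = -44

0,1,2,-2 ; -44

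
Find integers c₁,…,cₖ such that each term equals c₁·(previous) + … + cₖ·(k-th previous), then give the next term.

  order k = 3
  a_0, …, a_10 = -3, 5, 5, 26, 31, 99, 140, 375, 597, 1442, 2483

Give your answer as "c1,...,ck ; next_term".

1,3,-2 ; 5615

  a_3 = 1·5 + 3·5 + -2·-3 = 26
  a_4 = 1·26 + 3·5 + -2·5 = 31
  a_5 = 1·31 + 3·26 + -2·5 = 99
  a_6 = 1·99 + 3·31 + -2·26 = 140
  a_7 = 1·140 + 3·99 + -2·31 = 375
  a_8 = 1·375 + 3·140 + -2·99 = 597
  a_9 = 1·597 + 3·375 + -2·140 = 1442
  a_10 = 1·1442 + 3·597 + -2·375 = 2483
  a_11 = 1·2483 + 3·1442 + -2·597 = 5615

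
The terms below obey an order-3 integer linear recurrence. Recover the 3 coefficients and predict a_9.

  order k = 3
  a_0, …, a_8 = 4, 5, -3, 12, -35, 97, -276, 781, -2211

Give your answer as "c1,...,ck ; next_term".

-2,2,-1 ; 6260

  a_3 = -2·-3 + 2·5 + -1·4 = 12
  a_4 = -2·12 + 2·-3 + -1·5 = -35
  a_5 = -2·-35 + 2·12 + -1·-3 = 97
  a_6 = -2·97 + 2·-35 + -1·12 = -276
  a_7 = -2·-276 + 2·97 + -1·-35 = 781
  a_8 = -2·781 + 2·-276 + -1·97 = -2211
  a_9 = -2·-2211 + 2·781 + -1·-276 = 6260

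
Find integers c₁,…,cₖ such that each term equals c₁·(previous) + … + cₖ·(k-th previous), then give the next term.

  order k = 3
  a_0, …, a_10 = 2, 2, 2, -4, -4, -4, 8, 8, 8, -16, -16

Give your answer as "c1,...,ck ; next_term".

0,0,-2 ; -16

  a_3 = 0·2 + 0·2 + -2·2 = -4
  a_4 = 0·-4 + 0·2 + -2·2 = -4
  a_5 = 0·-4 + 0·-4 + -2·2 = -4
  a_6 = 0·-4 + 0·-4 + -2·-4 = 8
  a_7 = 0·8 + 0·-4 + -2·-4 = 8
  a_8 = 0·8 + 0·8 + -2·-4 = 8
  a_9 = 0·8 + 0·8 + -2·8 = -16
  a_10 = 0·-16 + 0·8 + -2·8 = -16
  a_11 = 0·-16 + 0·-16 + -2·8 = -16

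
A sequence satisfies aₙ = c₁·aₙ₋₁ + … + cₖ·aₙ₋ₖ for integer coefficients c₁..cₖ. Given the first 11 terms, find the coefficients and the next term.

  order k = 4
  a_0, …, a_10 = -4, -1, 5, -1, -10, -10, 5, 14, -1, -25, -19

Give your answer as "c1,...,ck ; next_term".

1,-1,0,1 ; 20

  a_4 = 1·-1 + -1·5 + 0·-1 + 1·-4 = -10
  a_5 = 1·-10 + -1·-1 + 0·5 + 1·-1 = -10
  a_6 = 1·-10 + -1·-10 + 0·-1 + 1·5 = 5
  a_7 = 1·5 + -1·-10 + 0·-10 + 1·-1 = 14
  a_8 = 1·14 + -1·5 + 0·-10 + 1·-10 = -1
  a_9 = 1·-1 + -1·14 + 0·5 + 1·-10 = -25
  a_10 = 1·-25 + -1·-1 + 0·14 + 1·5 = -19
  a_11 = 1·-19 + -1·-25 + 0·-1 + 1·14 = 20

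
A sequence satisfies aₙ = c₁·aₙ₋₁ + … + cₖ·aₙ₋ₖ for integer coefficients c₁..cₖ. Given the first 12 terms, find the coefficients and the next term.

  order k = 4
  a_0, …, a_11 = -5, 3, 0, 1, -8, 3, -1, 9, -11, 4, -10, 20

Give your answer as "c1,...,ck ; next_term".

  a_4 = 0·1 + 0·0 + -1·3 + 1·-5 = -8
  a_5 = 0·-8 + 0·1 + -1·0 + 1·3 = 3
  a_6 = 0·3 + 0·-8 + -1·1 + 1·0 = -1
  a_7 = 0·-1 + 0·3 + -1·-8 + 1·1 = 9
  a_8 = 0·9 + 0·-1 + -1·3 + 1·-8 = -11
  a_9 = 0·-11 + 0·9 + -1·-1 + 1·3 = 4
  a_10 = 0·4 + 0·-11 + -1·9 + 1·-1 = -10
  a_11 = 0·-10 + 0·4 + -1·-11 + 1·9 = 20
  a_12 = 0·20 + 0·-10 + -1·4 + 1·-11 = -15

0,0,-1,1 ; -15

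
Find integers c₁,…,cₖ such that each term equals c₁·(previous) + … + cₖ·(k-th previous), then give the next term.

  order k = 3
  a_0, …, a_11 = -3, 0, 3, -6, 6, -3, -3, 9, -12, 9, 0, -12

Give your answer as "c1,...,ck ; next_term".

-1,0,1 ; 21

  a_3 = -1·3 + 0·0 + 1·-3 = -6
  a_4 = -1·-6 + 0·3 + 1·0 = 6
  a_5 = -1·6 + 0·-6 + 1·3 = -3
  a_6 = -1·-3 + 0·6 + 1·-6 = -3
  a_7 = -1·-3 + 0·-3 + 1·6 = 9
  a_8 = -1·9 + 0·-3 + 1·-3 = -12
  a_9 = -1·-12 + 0·9 + 1·-3 = 9
  a_10 = -1·9 + 0·-12 + 1·9 = 0
  a_11 = -1·0 + 0·9 + 1·-12 = -12
  a_12 = -1·-12 + 0·0 + 1·9 = 21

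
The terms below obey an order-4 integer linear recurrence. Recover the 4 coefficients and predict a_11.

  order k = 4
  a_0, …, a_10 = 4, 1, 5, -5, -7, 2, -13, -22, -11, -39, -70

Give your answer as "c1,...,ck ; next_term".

  a_4 = 1·-5 + 0·5 + 2·1 + -1·4 = -7
  a_5 = 1·-7 + 0·-5 + 2·5 + -1·1 = 2
  a_6 = 1·2 + 0·-7 + 2·-5 + -1·5 = -13
  a_7 = 1·-13 + 0·2 + 2·-7 + -1·-5 = -22
  a_8 = 1·-22 + 0·-13 + 2·2 + -1·-7 = -11
  a_9 = 1·-11 + 0·-22 + 2·-13 + -1·2 = -39
  a_10 = 1·-39 + 0·-11 + 2·-22 + -1·-13 = -70
  a_11 = 1·-70 + 0·-39 + 2·-11 + -1·-22 = -70

1,0,2,-1 ; -70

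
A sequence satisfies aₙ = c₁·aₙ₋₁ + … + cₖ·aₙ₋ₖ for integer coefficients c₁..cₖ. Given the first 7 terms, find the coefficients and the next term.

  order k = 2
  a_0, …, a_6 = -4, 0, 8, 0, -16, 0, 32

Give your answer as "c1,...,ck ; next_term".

0,-2 ; 0

  a_2 = 0·0 + -2·-4 = 8
  a_3 = 0·8 + -2·0 = 0
  a_4 = 0·0 + -2·8 = -16
  a_5 = 0·-16 + -2·0 = 0
  a_6 = 0·0 + -2·-16 = 32
  a_7 = 0·32 + -2·0 = 0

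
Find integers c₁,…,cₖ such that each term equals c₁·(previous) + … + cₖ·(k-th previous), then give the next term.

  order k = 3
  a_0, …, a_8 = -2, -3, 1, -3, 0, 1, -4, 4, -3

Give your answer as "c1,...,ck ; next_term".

  a_3 = -1·1 + 0·-3 + 1·-2 = -3
  a_4 = -1·-3 + 0·1 + 1·-3 = 0
  a_5 = -1·0 + 0·-3 + 1·1 = 1
  a_6 = -1·1 + 0·0 + 1·-3 = -4
  a_7 = -1·-4 + 0·1 + 1·0 = 4
  a_8 = -1·4 + 0·-4 + 1·1 = -3
  a_9 = -1·-3 + 0·4 + 1·-4 = -1

-1,0,1 ; -1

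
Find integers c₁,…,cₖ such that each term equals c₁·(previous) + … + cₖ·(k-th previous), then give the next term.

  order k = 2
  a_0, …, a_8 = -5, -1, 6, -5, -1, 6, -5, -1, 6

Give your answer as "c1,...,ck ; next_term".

  a_2 = -1·-1 + -1·-5 = 6
  a_3 = -1·6 + -1·-1 = -5
  a_4 = -1·-5 + -1·6 = -1
  a_5 = -1·-1 + -1·-5 = 6
  a_6 = -1·6 + -1·-1 = -5
  a_7 = -1·-5 + -1·6 = -1
  a_8 = -1·-1 + -1·-5 = 6
  a_9 = -1·6 + -1·-1 = -5

-1,-1 ; -5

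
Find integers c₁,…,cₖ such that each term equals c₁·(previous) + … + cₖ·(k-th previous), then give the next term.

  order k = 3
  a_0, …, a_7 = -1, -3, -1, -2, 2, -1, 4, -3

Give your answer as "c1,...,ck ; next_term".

0,1,-1 ; 5

  a_3 = 0·-1 + 1·-3 + -1·-1 = -2
  a_4 = 0·-2 + 1·-1 + -1·-3 = 2
  a_5 = 0·2 + 1·-2 + -1·-1 = -1
  a_6 = 0·-1 + 1·2 + -1·-2 = 4
  a_7 = 0·4 + 1·-1 + -1·2 = -3
  a_8 = 0·-3 + 1·4 + -1·-1 = 5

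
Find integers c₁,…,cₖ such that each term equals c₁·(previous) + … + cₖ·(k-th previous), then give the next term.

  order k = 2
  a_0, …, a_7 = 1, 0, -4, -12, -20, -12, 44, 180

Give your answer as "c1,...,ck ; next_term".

  a_2 = 3·0 + -4·1 = -4
  a_3 = 3·-4 + -4·0 = -12
  a_4 = 3·-12 + -4·-4 = -20
  a_5 = 3·-20 + -4·-12 = -12
  a_6 = 3·-12 + -4·-20 = 44
  a_7 = 3·44 + -4·-12 = 180
  a_8 = 3·180 + -4·44 = 364

3,-4 ; 364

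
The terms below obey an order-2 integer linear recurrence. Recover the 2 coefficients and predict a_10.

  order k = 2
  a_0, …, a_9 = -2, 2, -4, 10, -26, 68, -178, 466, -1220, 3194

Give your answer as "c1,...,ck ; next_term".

-3,-1 ; -8362

  a_2 = -3·2 + -1·-2 = -4
  a_3 = -3·-4 + -1·2 = 10
  a_4 = -3·10 + -1·-4 = -26
  a_5 = -3·-26 + -1·10 = 68
  a_6 = -3·68 + -1·-26 = -178
  a_7 = -3·-178 + -1·68 = 466
  a_8 = -3·466 + -1·-178 = -1220
  a_9 = -3·-1220 + -1·466 = 3194
  a_10 = -3·3194 + -1·-1220 = -8362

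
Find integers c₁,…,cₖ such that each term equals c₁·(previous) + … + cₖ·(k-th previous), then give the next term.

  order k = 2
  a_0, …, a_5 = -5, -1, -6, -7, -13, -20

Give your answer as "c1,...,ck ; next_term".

1,1 ; -33

  a_2 = 1·-1 + 1·-5 = -6
  a_3 = 1·-6 + 1·-1 = -7
  a_4 = 1·-7 + 1·-6 = -13
  a_5 = 1·-13 + 1·-7 = -20
  a_6 = 1·-20 + 1·-13 = -33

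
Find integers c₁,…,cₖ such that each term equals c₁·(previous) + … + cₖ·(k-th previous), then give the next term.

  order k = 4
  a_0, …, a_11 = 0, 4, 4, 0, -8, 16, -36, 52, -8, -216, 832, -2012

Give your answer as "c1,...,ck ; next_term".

  a_4 = -3·0 + -3·4 + 1·4 + -3·0 = -8
  a_5 = -3·-8 + -3·0 + 1·4 + -3·4 = 16
  a_6 = -3·16 + -3·-8 + 1·0 + -3·4 = -36
  a_7 = -3·-36 + -3·16 + 1·-8 + -3·0 = 52
  a_8 = -3·52 + -3·-36 + 1·16 + -3·-8 = -8
  a_9 = -3·-8 + -3·52 + 1·-36 + -3·16 = -216
  a_10 = -3·-216 + -3·-8 + 1·52 + -3·-36 = 832
  a_11 = -3·832 + -3·-216 + 1·-8 + -3·52 = -2012
  a_12 = -3·-2012 + -3·832 + 1·-216 + -3·-8 = 3348

-3,-3,1,-3 ; 3348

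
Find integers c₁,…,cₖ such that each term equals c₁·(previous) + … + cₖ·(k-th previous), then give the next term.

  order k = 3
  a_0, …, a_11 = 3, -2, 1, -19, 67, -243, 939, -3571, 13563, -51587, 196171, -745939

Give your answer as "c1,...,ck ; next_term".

-3,2,-4 ; 2836507

  a_3 = -3·1 + 2·-2 + -4·3 = -19
  a_4 = -3·-19 + 2·1 + -4·-2 = 67
  a_5 = -3·67 + 2·-19 + -4·1 = -243
  a_6 = -3·-243 + 2·67 + -4·-19 = 939
  a_7 = -3·939 + 2·-243 + -4·67 = -3571
  a_8 = -3·-3571 + 2·939 + -4·-243 = 13563
  a_9 = -3·13563 + 2·-3571 + -4·939 = -51587
  a_10 = -3·-51587 + 2·13563 + -4·-3571 = 196171
  a_11 = -3·196171 + 2·-51587 + -4·13563 = -745939
  a_12 = -3·-745939 + 2·196171 + -4·-51587 = 2836507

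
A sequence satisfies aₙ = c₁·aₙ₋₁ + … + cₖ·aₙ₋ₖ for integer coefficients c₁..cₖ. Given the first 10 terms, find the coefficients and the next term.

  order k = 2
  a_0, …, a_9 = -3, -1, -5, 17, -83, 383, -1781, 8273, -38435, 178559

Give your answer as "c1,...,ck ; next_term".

  a_2 = -4·-1 + 3·-3 = -5
  a_3 = -4·-5 + 3·-1 = 17
  a_4 = -4·17 + 3·-5 = -83
  a_5 = -4·-83 + 3·17 = 383
  a_6 = -4·383 + 3·-83 = -1781
  a_7 = -4·-1781 + 3·383 = 8273
  a_8 = -4·8273 + 3·-1781 = -38435
  a_9 = -4·-38435 + 3·8273 = 178559
  a_10 = -4·178559 + 3·-38435 = -829541

-4,3 ; -829541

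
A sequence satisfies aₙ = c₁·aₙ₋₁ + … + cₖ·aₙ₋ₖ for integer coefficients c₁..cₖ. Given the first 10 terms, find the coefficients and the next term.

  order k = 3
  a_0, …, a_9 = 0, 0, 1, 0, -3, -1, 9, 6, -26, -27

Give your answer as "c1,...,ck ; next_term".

  a_3 = 0·1 + -3·0 + -1·0 = 0
  a_4 = 0·0 + -3·1 + -1·0 = -3
  a_5 = 0·-3 + -3·0 + -1·1 = -1
  a_6 = 0·-1 + -3·-3 + -1·0 = 9
  a_7 = 0·9 + -3·-1 + -1·-3 = 6
  a_8 = 0·6 + -3·9 + -1·-1 = -26
  a_9 = 0·-26 + -3·6 + -1·9 = -27
  a_10 = 0·-27 + -3·-26 + -1·6 = 72

0,-3,-1 ; 72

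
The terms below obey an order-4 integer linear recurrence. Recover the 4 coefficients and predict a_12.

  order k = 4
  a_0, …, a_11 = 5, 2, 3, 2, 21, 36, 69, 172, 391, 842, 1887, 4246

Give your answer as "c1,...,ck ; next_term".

  a_4 = 1·2 + 1·3 + 3·2 + 2·5 = 21
  a_5 = 1·21 + 1·2 + 3·3 + 2·2 = 36
  a_6 = 1·36 + 1·21 + 3·2 + 2·3 = 69
  a_7 = 1·69 + 1·36 + 3·21 + 2·2 = 172
  a_8 = 1·172 + 1·69 + 3·36 + 2·21 = 391
  a_9 = 1·391 + 1·172 + 3·69 + 2·36 = 842
  a_10 = 1·842 + 1·391 + 3·172 + 2·69 = 1887
  a_11 = 1·1887 + 1·842 + 3·391 + 2·172 = 4246
  a_12 = 1·4246 + 1·1887 + 3·842 + 2·391 = 9441

1,1,3,2 ; 9441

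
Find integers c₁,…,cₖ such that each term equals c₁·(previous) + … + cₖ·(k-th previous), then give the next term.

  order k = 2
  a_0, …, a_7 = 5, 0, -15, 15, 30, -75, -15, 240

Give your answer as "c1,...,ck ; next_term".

-1,-3 ; -195

  a_2 = -1·0 + -3·5 = -15
  a_3 = -1·-15 + -3·0 = 15
  a_4 = -1·15 + -3·-15 = 30
  a_5 = -1·30 + -3·15 = -75
  a_6 = -1·-75 + -3·30 = -15
  a_7 = -1·-15 + -3·-75 = 240
  a_8 = -1·240 + -3·-15 = -195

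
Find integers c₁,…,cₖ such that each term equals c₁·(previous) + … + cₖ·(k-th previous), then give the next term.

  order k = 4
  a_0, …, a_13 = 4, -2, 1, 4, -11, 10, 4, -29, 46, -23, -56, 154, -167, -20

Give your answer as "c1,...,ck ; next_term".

-1,-1,1,-1 ; 397

  a_4 = -1·4 + -1·1 + 1·-2 + -1·4 = -11
  a_5 = -1·-11 + -1·4 + 1·1 + -1·-2 = 10
  a_6 = -1·10 + -1·-11 + 1·4 + -1·1 = 4
  a_7 = -1·4 + -1·10 + 1·-11 + -1·4 = -29
  a_8 = -1·-29 + -1·4 + 1·10 + -1·-11 = 46
  a_9 = -1·46 + -1·-29 + 1·4 + -1·10 = -23
  a_10 = -1·-23 + -1·46 + 1·-29 + -1·4 = -56
  a_11 = -1·-56 + -1·-23 + 1·46 + -1·-29 = 154
  a_12 = -1·154 + -1·-56 + 1·-23 + -1·46 = -167
  a_13 = -1·-167 + -1·154 + 1·-56 + -1·-23 = -20
  a_14 = -1·-20 + -1·-167 + 1·154 + -1·-56 = 397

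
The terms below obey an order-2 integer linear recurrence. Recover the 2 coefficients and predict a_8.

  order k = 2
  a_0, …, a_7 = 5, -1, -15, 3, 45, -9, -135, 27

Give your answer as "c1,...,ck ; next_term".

  a_2 = 0·-1 + -3·5 = -15
  a_3 = 0·-15 + -3·-1 = 3
  a_4 = 0·3 + -3·-15 = 45
  a_5 = 0·45 + -3·3 = -9
  a_6 = 0·-9 + -3·45 = -135
  a_7 = 0·-135 + -3·-9 = 27
  a_8 = 0·27 + -3·-135 = 405

0,-3 ; 405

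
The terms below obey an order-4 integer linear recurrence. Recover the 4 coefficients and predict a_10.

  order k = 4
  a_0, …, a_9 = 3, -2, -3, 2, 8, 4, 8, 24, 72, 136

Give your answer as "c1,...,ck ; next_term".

1,2,0,4 ; 312

  a_4 = 1·2 + 2·-3 + 0·-2 + 4·3 = 8
  a_5 = 1·8 + 2·2 + 0·-3 + 4·-2 = 4
  a_6 = 1·4 + 2·8 + 0·2 + 4·-3 = 8
  a_7 = 1·8 + 2·4 + 0·8 + 4·2 = 24
  a_8 = 1·24 + 2·8 + 0·4 + 4·8 = 72
  a_9 = 1·72 + 2·24 + 0·8 + 4·4 = 136
  a_10 = 1·136 + 2·72 + 0·24 + 4·8 = 312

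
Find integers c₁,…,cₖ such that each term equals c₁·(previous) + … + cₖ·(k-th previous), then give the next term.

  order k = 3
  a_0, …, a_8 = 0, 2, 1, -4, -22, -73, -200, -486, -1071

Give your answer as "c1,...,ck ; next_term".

4,-4,-1 ; -2140

  a_3 = 4·1 + -4·2 + -1·0 = -4
  a_4 = 4·-4 + -4·1 + -1·2 = -22
  a_5 = 4·-22 + -4·-4 + -1·1 = -73
  a_6 = 4·-73 + -4·-22 + -1·-4 = -200
  a_7 = 4·-200 + -4·-73 + -1·-22 = -486
  a_8 = 4·-486 + -4·-200 + -1·-73 = -1071
  a_9 = 4·-1071 + -4·-486 + -1·-200 = -2140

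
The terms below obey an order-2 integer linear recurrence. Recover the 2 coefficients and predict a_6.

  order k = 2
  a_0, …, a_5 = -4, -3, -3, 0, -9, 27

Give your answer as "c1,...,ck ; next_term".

-3,3 ; -108

  a_2 = -3·-3 + 3·-4 = -3
  a_3 = -3·-3 + 3·-3 = 0
  a_4 = -3·0 + 3·-3 = -9
  a_5 = -3·-9 + 3·0 = 27
  a_6 = -3·27 + 3·-9 = -108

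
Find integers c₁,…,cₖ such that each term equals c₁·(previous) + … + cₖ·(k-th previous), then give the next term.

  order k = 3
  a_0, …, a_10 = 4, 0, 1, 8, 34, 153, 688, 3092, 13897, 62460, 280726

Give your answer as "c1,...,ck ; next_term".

  a_3 = 4·1 + 2·0 + 1·4 = 8
  a_4 = 4·8 + 2·1 + 1·0 = 34
  a_5 = 4·34 + 2·8 + 1·1 = 153
  a_6 = 4·153 + 2·34 + 1·8 = 688
  a_7 = 4·688 + 2·153 + 1·34 = 3092
  a_8 = 4·3092 + 2·688 + 1·153 = 13897
  a_9 = 4·13897 + 2·3092 + 1·688 = 62460
  a_10 = 4·62460 + 2·13897 + 1·3092 = 280726
  a_11 = 4·280726 + 2·62460 + 1·13897 = 1261721

4,2,1 ; 1261721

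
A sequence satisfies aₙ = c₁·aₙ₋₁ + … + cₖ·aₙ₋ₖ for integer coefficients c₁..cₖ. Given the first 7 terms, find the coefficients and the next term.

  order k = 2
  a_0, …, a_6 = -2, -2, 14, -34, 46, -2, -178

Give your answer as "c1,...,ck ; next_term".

-3,-4 ; 542

  a_2 = -3·-2 + -4·-2 = 14
  a_3 = -3·14 + -4·-2 = -34
  a_4 = -3·-34 + -4·14 = 46
  a_5 = -3·46 + -4·-34 = -2
  a_6 = -3·-2 + -4·46 = -178
  a_7 = -3·-178 + -4·-2 = 542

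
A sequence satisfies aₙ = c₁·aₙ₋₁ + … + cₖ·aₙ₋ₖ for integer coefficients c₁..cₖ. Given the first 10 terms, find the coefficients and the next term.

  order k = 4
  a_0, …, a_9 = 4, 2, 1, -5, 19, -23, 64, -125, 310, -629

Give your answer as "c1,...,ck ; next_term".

-1,2,0,3 ; 1441

  a_4 = -1·-5 + 2·1 + 0·2 + 3·4 = 19
  a_5 = -1·19 + 2·-5 + 0·1 + 3·2 = -23
  a_6 = -1·-23 + 2·19 + 0·-5 + 3·1 = 64
  a_7 = -1·64 + 2·-23 + 0·19 + 3·-5 = -125
  a_8 = -1·-125 + 2·64 + 0·-23 + 3·19 = 310
  a_9 = -1·310 + 2·-125 + 0·64 + 3·-23 = -629
  a_10 = -1·-629 + 2·310 + 0·-125 + 3·64 = 1441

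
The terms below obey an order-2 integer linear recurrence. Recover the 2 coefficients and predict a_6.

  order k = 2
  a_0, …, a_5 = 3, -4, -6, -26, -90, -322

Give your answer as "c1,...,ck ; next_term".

  a_2 = 3·-4 + 2·3 = -6
  a_3 = 3·-6 + 2·-4 = -26
  a_4 = 3·-26 + 2·-6 = -90
  a_5 = 3·-90 + 2·-26 = -322
  a_6 = 3·-322 + 2·-90 = -1146

3,2 ; -1146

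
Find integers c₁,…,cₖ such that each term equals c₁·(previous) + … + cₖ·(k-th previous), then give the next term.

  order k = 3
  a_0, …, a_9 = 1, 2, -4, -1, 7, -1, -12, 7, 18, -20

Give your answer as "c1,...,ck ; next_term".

  a_3 = -1·-4 + -2·2 + -1·1 = -1
  a_4 = -1·-1 + -2·-4 + -1·2 = 7
  a_5 = -1·7 + -2·-1 + -1·-4 = -1
  a_6 = -1·-1 + -2·7 + -1·-1 = -12
  a_7 = -1·-12 + -2·-1 + -1·7 = 7
  a_8 = -1·7 + -2·-12 + -1·-1 = 18
  a_9 = -1·18 + -2·7 + -1·-12 = -20
  a_10 = -1·-20 + -2·18 + -1·7 = -23

-1,-2,-1 ; -23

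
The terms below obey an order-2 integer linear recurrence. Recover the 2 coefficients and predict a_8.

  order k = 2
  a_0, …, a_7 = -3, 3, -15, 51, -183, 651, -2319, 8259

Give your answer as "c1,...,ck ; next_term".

-3,2 ; -29415

  a_2 = -3·3 + 2·-3 = -15
  a_3 = -3·-15 + 2·3 = 51
  a_4 = -3·51 + 2·-15 = -183
  a_5 = -3·-183 + 2·51 = 651
  a_6 = -3·651 + 2·-183 = -2319
  a_7 = -3·-2319 + 2·651 = 8259
  a_8 = -3·8259 + 2·-2319 = -29415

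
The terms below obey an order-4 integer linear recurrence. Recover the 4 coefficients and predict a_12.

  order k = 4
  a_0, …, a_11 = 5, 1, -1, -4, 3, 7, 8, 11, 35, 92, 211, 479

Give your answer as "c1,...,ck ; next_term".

  a_4 = 2·-4 + 0·-1 + 1·1 + 2·5 = 3
  a_5 = 2·3 + 0·-4 + 1·-1 + 2·1 = 7
  a_6 = 2·7 + 0·3 + 1·-4 + 2·-1 = 8
  a_7 = 2·8 + 0·7 + 1·3 + 2·-4 = 11
  a_8 = 2·11 + 0·8 + 1·7 + 2·3 = 35
  a_9 = 2·35 + 0·11 + 1·8 + 2·7 = 92
  a_10 = 2·92 + 0·35 + 1·11 + 2·8 = 211
  a_11 = 2·211 + 0·92 + 1·35 + 2·11 = 479
  a_12 = 2·479 + 0·211 + 1·92 + 2·35 = 1120

2,0,1,2 ; 1120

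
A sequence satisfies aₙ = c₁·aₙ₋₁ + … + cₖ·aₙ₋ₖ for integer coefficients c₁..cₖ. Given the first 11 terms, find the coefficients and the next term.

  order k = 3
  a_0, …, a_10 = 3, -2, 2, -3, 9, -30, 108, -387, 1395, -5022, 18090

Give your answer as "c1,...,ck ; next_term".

  a_3 = -3·2 + 3·-2 + 3·3 = -3
  a_4 = -3·-3 + 3·2 + 3·-2 = 9
  a_5 = -3·9 + 3·-3 + 3·2 = -30
  a_6 = -3·-30 + 3·9 + 3·-3 = 108
  a_7 = -3·108 + 3·-30 + 3·9 = -387
  a_8 = -3·-387 + 3·108 + 3·-30 = 1395
  a_9 = -3·1395 + 3·-387 + 3·108 = -5022
  a_10 = -3·-5022 + 3·1395 + 3·-387 = 18090
  a_11 = -3·18090 + 3·-5022 + 3·1395 = -65151

-3,3,3 ; -65151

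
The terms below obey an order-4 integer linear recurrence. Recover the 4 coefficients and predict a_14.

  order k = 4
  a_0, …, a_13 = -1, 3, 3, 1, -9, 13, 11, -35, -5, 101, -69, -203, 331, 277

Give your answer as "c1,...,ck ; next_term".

-1,-2,0,2 ; -1077

  a_4 = -1·1 + -2·3 + 0·3 + 2·-1 = -9
  a_5 = -1·-9 + -2·1 + 0·3 + 2·3 = 13
  a_6 = -1·13 + -2·-9 + 0·1 + 2·3 = 11
  a_7 = -1·11 + -2·13 + 0·-9 + 2·1 = -35
  a_8 = -1·-35 + -2·11 + 0·13 + 2·-9 = -5
  a_9 = -1·-5 + -2·-35 + 0·11 + 2·13 = 101
  a_10 = -1·101 + -2·-5 + 0·-35 + 2·11 = -69
  a_11 = -1·-69 + -2·101 + 0·-5 + 2·-35 = -203
  a_12 = -1·-203 + -2·-69 + 0·101 + 2·-5 = 331
  a_13 = -1·331 + -2·-203 + 0·-69 + 2·101 = 277
  a_14 = -1·277 + -2·331 + 0·-203 + 2·-69 = -1077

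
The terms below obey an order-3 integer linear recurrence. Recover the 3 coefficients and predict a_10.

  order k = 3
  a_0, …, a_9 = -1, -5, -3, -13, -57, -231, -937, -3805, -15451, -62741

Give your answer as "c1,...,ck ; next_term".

4,0,1 ; -254769

  a_3 = 4·-3 + 0·-5 + 1·-1 = -13
  a_4 = 4·-13 + 0·-3 + 1·-5 = -57
  a_5 = 4·-57 + 0·-13 + 1·-3 = -231
  a_6 = 4·-231 + 0·-57 + 1·-13 = -937
  a_7 = 4·-937 + 0·-231 + 1·-57 = -3805
  a_8 = 4·-3805 + 0·-937 + 1·-231 = -15451
  a_9 = 4·-15451 + 0·-3805 + 1·-937 = -62741
  a_10 = 4·-62741 + 0·-15451 + 1·-3805 = -254769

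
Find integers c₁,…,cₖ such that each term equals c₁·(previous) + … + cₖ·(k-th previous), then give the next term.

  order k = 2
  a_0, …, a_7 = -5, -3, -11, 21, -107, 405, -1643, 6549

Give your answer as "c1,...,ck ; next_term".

  a_2 = -3·-3 + 4·-5 = -11
  a_3 = -3·-11 + 4·-3 = 21
  a_4 = -3·21 + 4·-11 = -107
  a_5 = -3·-107 + 4·21 = 405
  a_6 = -3·405 + 4·-107 = -1643
  a_7 = -3·-1643 + 4·405 = 6549
  a_8 = -3·6549 + 4·-1643 = -26219

-3,4 ; -26219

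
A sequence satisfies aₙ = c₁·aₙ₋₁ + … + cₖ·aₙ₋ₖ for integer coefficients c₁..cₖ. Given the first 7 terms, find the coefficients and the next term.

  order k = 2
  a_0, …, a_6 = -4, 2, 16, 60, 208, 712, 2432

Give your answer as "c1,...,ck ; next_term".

4,-2 ; 8304

  a_2 = 4·2 + -2·-4 = 16
  a_3 = 4·16 + -2·2 = 60
  a_4 = 4·60 + -2·16 = 208
  a_5 = 4·208 + -2·60 = 712
  a_6 = 4·712 + -2·208 = 2432
  a_7 = 4·2432 + -2·712 = 8304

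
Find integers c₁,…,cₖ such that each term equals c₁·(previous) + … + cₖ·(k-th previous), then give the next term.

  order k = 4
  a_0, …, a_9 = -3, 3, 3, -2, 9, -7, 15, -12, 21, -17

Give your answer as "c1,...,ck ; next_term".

0,2,0,-1 ; 27

  a_4 = 0·-2 + 2·3 + 0·3 + -1·-3 = 9
  a_5 = 0·9 + 2·-2 + 0·3 + -1·3 = -7
  a_6 = 0·-7 + 2·9 + 0·-2 + -1·3 = 15
  a_7 = 0·15 + 2·-7 + 0·9 + -1·-2 = -12
  a_8 = 0·-12 + 2·15 + 0·-7 + -1·9 = 21
  a_9 = 0·21 + 2·-12 + 0·15 + -1·-7 = -17
  a_10 = 0·-17 + 2·21 + 0·-12 + -1·15 = 27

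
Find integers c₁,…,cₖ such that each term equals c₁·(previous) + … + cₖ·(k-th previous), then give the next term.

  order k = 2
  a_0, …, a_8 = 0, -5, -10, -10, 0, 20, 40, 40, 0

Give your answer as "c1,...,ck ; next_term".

2,-2 ; -80

  a_2 = 2·-5 + -2·0 = -10
  a_3 = 2·-10 + -2·-5 = -10
  a_4 = 2·-10 + -2·-10 = 0
  a_5 = 2·0 + -2·-10 = 20
  a_6 = 2·20 + -2·0 = 40
  a_7 = 2·40 + -2·20 = 40
  a_8 = 2·40 + -2·40 = 0
  a_9 = 2·0 + -2·40 = -80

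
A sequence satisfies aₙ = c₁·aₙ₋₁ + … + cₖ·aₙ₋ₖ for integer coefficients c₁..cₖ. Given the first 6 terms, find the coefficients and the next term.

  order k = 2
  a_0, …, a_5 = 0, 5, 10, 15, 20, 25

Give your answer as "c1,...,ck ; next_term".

  a_2 = 2·5 + -1·0 = 10
  a_3 = 2·10 + -1·5 = 15
  a_4 = 2·15 + -1·10 = 20
  a_5 = 2·20 + -1·15 = 25
  a_6 = 2·25 + -1·20 = 30

2,-1 ; 30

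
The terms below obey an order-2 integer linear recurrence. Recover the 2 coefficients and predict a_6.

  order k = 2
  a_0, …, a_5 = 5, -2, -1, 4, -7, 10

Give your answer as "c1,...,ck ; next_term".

  a_2 = -2·-2 + -1·5 = -1
  a_3 = -2·-1 + -1·-2 = 4
  a_4 = -2·4 + -1·-1 = -7
  a_5 = -2·-7 + -1·4 = 10
  a_6 = -2·10 + -1·-7 = -13

-2,-1 ; -13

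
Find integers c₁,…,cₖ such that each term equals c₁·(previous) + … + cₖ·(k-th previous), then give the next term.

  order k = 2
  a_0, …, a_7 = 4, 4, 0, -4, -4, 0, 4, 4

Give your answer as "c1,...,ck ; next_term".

  a_2 = 1·4 + -1·4 = 0
  a_3 = 1·0 + -1·4 = -4
  a_4 = 1·-4 + -1·0 = -4
  a_5 = 1·-4 + -1·-4 = 0
  a_6 = 1·0 + -1·-4 = 4
  a_7 = 1·4 + -1·0 = 4
  a_8 = 1·4 + -1·4 = 0

1,-1 ; 0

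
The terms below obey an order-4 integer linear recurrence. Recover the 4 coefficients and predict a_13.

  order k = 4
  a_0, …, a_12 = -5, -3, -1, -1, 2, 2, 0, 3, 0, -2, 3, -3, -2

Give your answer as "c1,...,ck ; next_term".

0,0,1,-1 ; 5

  a_4 = 0·-1 + 0·-1 + 1·-3 + -1·-5 = 2
  a_5 = 0·2 + 0·-1 + 1·-1 + -1·-3 = 2
  a_6 = 0·2 + 0·2 + 1·-1 + -1·-1 = 0
  a_7 = 0·0 + 0·2 + 1·2 + -1·-1 = 3
  a_8 = 0·3 + 0·0 + 1·2 + -1·2 = 0
  a_9 = 0·0 + 0·3 + 1·0 + -1·2 = -2
  a_10 = 0·-2 + 0·0 + 1·3 + -1·0 = 3
  a_11 = 0·3 + 0·-2 + 1·0 + -1·3 = -3
  a_12 = 0·-3 + 0·3 + 1·-2 + -1·0 = -2
  a_13 = 0·-2 + 0·-3 + 1·3 + -1·-2 = 5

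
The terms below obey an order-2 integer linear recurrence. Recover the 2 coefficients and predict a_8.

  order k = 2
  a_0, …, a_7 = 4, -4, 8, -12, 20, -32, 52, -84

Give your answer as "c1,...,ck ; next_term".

-1,1 ; 136

  a_2 = -1·-4 + 1·4 = 8
  a_3 = -1·8 + 1·-4 = -12
  a_4 = -1·-12 + 1·8 = 20
  a_5 = -1·20 + 1·-12 = -32
  a_6 = -1·-32 + 1·20 = 52
  a_7 = -1·52 + 1·-32 = -84
  a_8 = -1·-84 + 1·52 = 136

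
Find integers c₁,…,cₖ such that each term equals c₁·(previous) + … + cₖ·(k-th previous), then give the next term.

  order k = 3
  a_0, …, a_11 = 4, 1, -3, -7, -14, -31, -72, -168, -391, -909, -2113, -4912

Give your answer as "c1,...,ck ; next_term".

3,-2,1 ; -11419

  a_3 = 3·-3 + -2·1 + 1·4 = -7
  a_4 = 3·-7 + -2·-3 + 1·1 = -14
  a_5 = 3·-14 + -2·-7 + 1·-3 = -31
  a_6 = 3·-31 + -2·-14 + 1·-7 = -72
  a_7 = 3·-72 + -2·-31 + 1·-14 = -168
  a_8 = 3·-168 + -2·-72 + 1·-31 = -391
  a_9 = 3·-391 + -2·-168 + 1·-72 = -909
  a_10 = 3·-909 + -2·-391 + 1·-168 = -2113
  a_11 = 3·-2113 + -2·-909 + 1·-391 = -4912
  a_12 = 3·-4912 + -2·-2113 + 1·-909 = -11419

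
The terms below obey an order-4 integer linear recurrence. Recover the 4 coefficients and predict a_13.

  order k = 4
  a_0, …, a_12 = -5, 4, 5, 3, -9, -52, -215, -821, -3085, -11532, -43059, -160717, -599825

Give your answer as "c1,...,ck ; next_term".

  a_4 = 4·3 + 0·5 + -4·4 + 1·-5 = -9
  a_5 = 4·-9 + 0·3 + -4·5 + 1·4 = -52
  a_6 = 4·-52 + 0·-9 + -4·3 + 1·5 = -215
  a_7 = 4·-215 + 0·-52 + -4·-9 + 1·3 = -821
  a_8 = 4·-821 + 0·-215 + -4·-52 + 1·-9 = -3085
  a_9 = 4·-3085 + 0·-821 + -4·-215 + 1·-52 = -11532
  a_10 = 4·-11532 + 0·-3085 + -4·-821 + 1·-215 = -43059
  a_11 = 4·-43059 + 0·-11532 + -4·-3085 + 1·-821 = -160717
  a_12 = 4·-160717 + 0·-43059 + -4·-11532 + 1·-3085 = -599825
  a_13 = 4·-599825 + 0·-160717 + -4·-43059 + 1·-11532 = -2238596

4,0,-4,1 ; -2238596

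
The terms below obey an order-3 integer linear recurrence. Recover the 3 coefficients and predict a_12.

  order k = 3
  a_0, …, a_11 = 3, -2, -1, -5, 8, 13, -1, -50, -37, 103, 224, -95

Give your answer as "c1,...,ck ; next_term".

  a_3 = 0·-1 + -2·-2 + -3·3 = -5
  a_4 = 0·-5 + -2·-1 + -3·-2 = 8
  a_5 = 0·8 + -2·-5 + -3·-1 = 13
  a_6 = 0·13 + -2·8 + -3·-5 = -1
  a_7 = 0·-1 + -2·13 + -3·8 = -50
  a_8 = 0·-50 + -2·-1 + -3·13 = -37
  a_9 = 0·-37 + -2·-50 + -3·-1 = 103
  a_10 = 0·103 + -2·-37 + -3·-50 = 224
  a_11 = 0·224 + -2·103 + -3·-37 = -95
  a_12 = 0·-95 + -2·224 + -3·103 = -757

0,-2,-3 ; -757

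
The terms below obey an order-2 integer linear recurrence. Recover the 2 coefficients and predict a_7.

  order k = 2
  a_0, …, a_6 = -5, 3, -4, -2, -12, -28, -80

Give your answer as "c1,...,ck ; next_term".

2,2 ; -216

  a_2 = 2·3 + 2·-5 = -4
  a_3 = 2·-4 + 2·3 = -2
  a_4 = 2·-2 + 2·-4 = -12
  a_5 = 2·-12 + 2·-2 = -28
  a_6 = 2·-28 + 2·-12 = -80
  a_7 = 2·-80 + 2·-28 = -216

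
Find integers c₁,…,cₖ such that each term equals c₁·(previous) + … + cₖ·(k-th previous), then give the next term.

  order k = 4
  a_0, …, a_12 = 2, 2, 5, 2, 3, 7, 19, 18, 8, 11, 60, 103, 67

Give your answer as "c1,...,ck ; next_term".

  a_4 = 1·2 + -1·5 + 0·2 + 3·2 = 3
  a_5 = 1·3 + -1·2 + 0·5 + 3·2 = 7
  a_6 = 1·7 + -1·3 + 0·2 + 3·5 = 19
  a_7 = 1·19 + -1·7 + 0·3 + 3·2 = 18
  a_8 = 1·18 + -1·19 + 0·7 + 3·3 = 8
  a_9 = 1·8 + -1·18 + 0·19 + 3·7 = 11
  a_10 = 1·11 + -1·8 + 0·18 + 3·19 = 60
  a_11 = 1·60 + -1·11 + 0·8 + 3·18 = 103
  a_12 = 1·103 + -1·60 + 0·11 + 3·8 = 67
  a_13 = 1·67 + -1·103 + 0·60 + 3·11 = -3

1,-1,0,3 ; -3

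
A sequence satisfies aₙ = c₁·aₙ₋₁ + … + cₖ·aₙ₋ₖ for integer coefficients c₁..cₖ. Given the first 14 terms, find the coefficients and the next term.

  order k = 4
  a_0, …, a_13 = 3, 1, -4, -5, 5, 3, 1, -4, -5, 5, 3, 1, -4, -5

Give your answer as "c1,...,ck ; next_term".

-1,-1,-1,-1 ; 5

  a_4 = -1·-5 + -1·-4 + -1·1 + -1·3 = 5
  a_5 = -1·5 + -1·-5 + -1·-4 + -1·1 = 3
  a_6 = -1·3 + -1·5 + -1·-5 + -1·-4 = 1
  a_7 = -1·1 + -1·3 + -1·5 + -1·-5 = -4
  a_8 = -1·-4 + -1·1 + -1·3 + -1·5 = -5
  a_9 = -1·-5 + -1·-4 + -1·1 + -1·3 = 5
  a_10 = -1·5 + -1·-5 + -1·-4 + -1·1 = 3
  a_11 = -1·3 + -1·5 + -1·-5 + -1·-4 = 1
  a_12 = -1·1 + -1·3 + -1·5 + -1·-5 = -4
  a_13 = -1·-4 + -1·1 + -1·3 + -1·5 = -5
  a_14 = -1·-5 + -1·-4 + -1·1 + -1·3 = 5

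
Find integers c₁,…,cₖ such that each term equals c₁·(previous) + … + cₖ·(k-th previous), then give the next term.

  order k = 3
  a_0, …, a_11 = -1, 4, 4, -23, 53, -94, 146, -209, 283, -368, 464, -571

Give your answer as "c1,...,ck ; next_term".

-3,-3,-1 ; 689

  a_3 = -3·4 + -3·4 + -1·-1 = -23
  a_4 = -3·-23 + -3·4 + -1·4 = 53
  a_5 = -3·53 + -3·-23 + -1·4 = -94
  a_6 = -3·-94 + -3·53 + -1·-23 = 146
  a_7 = -3·146 + -3·-94 + -1·53 = -209
  a_8 = -3·-209 + -3·146 + -1·-94 = 283
  a_9 = -3·283 + -3·-209 + -1·146 = -368
  a_10 = -3·-368 + -3·283 + -1·-209 = 464
  a_11 = -3·464 + -3·-368 + -1·283 = -571
  a_12 = -3·-571 + -3·464 + -1·-368 = 689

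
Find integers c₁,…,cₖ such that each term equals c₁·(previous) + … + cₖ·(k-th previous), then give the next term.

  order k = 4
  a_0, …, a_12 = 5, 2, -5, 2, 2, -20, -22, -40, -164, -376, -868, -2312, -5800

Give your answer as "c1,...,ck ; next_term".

  a_4 = 2·2 + 0·-5 + 4·2 + -2·5 = 2
  a_5 = 2·2 + 0·2 + 4·-5 + -2·2 = -20
  a_6 = 2·-20 + 0·2 + 4·2 + -2·-5 = -22
  a_7 = 2·-22 + 0·-20 + 4·2 + -2·2 = -40
  a_8 = 2·-40 + 0·-22 + 4·-20 + -2·2 = -164
  a_9 = 2·-164 + 0·-40 + 4·-22 + -2·-20 = -376
  a_10 = 2·-376 + 0·-164 + 4·-40 + -2·-22 = -868
  a_11 = 2·-868 + 0·-376 + 4·-164 + -2·-40 = -2312
  a_12 = 2·-2312 + 0·-868 + 4·-376 + -2·-164 = -5800
  a_13 = 2·-5800 + 0·-2312 + 4·-868 + -2·-376 = -14320

2,0,4,-2 ; -14320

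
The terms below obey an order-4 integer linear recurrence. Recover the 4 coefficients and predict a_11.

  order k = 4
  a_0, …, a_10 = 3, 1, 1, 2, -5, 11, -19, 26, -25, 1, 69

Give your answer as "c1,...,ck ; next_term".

  a_4 = -2·2 + 0·1 + 2·1 + -1·3 = -5
  a_5 = -2·-5 + 0·2 + 2·1 + -1·1 = 11
  a_6 = -2·11 + 0·-5 + 2·2 + -1·1 = -19
  a_7 = -2·-19 + 0·11 + 2·-5 + -1·2 = 26
  a_8 = -2·26 + 0·-19 + 2·11 + -1·-5 = -25
  a_9 = -2·-25 + 0·26 + 2·-19 + -1·11 = 1
  a_10 = -2·1 + 0·-25 + 2·26 + -1·-19 = 69
  a_11 = -2·69 + 0·1 + 2·-25 + -1·26 = -214

-2,0,2,-1 ; -214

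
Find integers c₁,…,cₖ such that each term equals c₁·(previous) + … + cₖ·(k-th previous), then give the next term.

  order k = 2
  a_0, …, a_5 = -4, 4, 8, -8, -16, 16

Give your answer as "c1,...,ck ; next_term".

0,-2 ; 32

  a_2 = 0·4 + -2·-4 = 8
  a_3 = 0·8 + -2·4 = -8
  a_4 = 0·-8 + -2·8 = -16
  a_5 = 0·-16 + -2·-8 = 16
  a_6 = 0·16 + -2·-16 = 32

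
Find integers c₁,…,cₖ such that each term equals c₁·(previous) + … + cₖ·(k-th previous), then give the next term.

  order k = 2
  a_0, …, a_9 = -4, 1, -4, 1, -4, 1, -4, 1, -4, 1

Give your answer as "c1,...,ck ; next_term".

0,1 ; -4

  a_2 = 0·1 + 1·-4 = -4
  a_3 = 0·-4 + 1·1 = 1
  a_4 = 0·1 + 1·-4 = -4
  a_5 = 0·-4 + 1·1 = 1
  a_6 = 0·1 + 1·-4 = -4
  a_7 = 0·-4 + 1·1 = 1
  a_8 = 0·1 + 1·-4 = -4
  a_9 = 0·-4 + 1·1 = 1
  a_10 = 0·1 + 1·-4 = -4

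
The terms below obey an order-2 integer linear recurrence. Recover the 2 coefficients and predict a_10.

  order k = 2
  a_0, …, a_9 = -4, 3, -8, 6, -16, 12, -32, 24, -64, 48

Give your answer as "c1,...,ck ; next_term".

0,2 ; -128

  a_2 = 0·3 + 2·-4 = -8
  a_3 = 0·-8 + 2·3 = 6
  a_4 = 0·6 + 2·-8 = -16
  a_5 = 0·-16 + 2·6 = 12
  a_6 = 0·12 + 2·-16 = -32
  a_7 = 0·-32 + 2·12 = 24
  a_8 = 0·24 + 2·-32 = -64
  a_9 = 0·-64 + 2·24 = 48
  a_10 = 0·48 + 2·-64 = -128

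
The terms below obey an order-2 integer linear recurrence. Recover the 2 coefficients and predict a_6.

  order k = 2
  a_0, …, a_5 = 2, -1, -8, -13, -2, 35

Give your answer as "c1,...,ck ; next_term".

  a_2 = 2·-1 + -3·2 = -8
  a_3 = 2·-8 + -3·-1 = -13
  a_4 = 2·-13 + -3·-8 = -2
  a_5 = 2·-2 + -3·-13 = 35
  a_6 = 2·35 + -3·-2 = 76

2,-3 ; 76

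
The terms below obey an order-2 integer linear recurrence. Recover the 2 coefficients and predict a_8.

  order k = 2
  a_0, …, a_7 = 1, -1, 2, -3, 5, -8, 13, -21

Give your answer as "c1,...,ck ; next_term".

  a_2 = -1·-1 + 1·1 = 2
  a_3 = -1·2 + 1·-1 = -3
  a_4 = -1·-3 + 1·2 = 5
  a_5 = -1·5 + 1·-3 = -8
  a_6 = -1·-8 + 1·5 = 13
  a_7 = -1·13 + 1·-8 = -21
  a_8 = -1·-21 + 1·13 = 34

-1,1 ; 34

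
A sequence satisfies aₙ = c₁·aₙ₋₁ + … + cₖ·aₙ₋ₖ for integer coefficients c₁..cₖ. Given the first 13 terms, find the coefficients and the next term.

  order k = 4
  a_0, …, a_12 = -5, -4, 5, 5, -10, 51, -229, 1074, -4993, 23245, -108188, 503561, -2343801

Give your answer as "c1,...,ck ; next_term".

-4,3,0,1 ; 10909132

  a_4 = -4·5 + 3·5 + 0·-4 + 1·-5 = -10
  a_5 = -4·-10 + 3·5 + 0·5 + 1·-4 = 51
  a_6 = -4·51 + 3·-10 + 0·5 + 1·5 = -229
  a_7 = -4·-229 + 3·51 + 0·-10 + 1·5 = 1074
  a_8 = -4·1074 + 3·-229 + 0·51 + 1·-10 = -4993
  a_9 = -4·-4993 + 3·1074 + 0·-229 + 1·51 = 23245
  a_10 = -4·23245 + 3·-4993 + 0·1074 + 1·-229 = -108188
  a_11 = -4·-108188 + 3·23245 + 0·-4993 + 1·1074 = 503561
  a_12 = -4·503561 + 3·-108188 + 0·23245 + 1·-4993 = -2343801
  a_13 = -4·-2343801 + 3·503561 + 0·-108188 + 1·23245 = 10909132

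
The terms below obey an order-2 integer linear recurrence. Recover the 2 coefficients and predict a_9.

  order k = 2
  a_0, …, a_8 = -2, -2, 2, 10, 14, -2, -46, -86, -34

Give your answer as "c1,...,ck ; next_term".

2,-3 ; 190

  a_2 = 2·-2 + -3·-2 = 2
  a_3 = 2·2 + -3·-2 = 10
  a_4 = 2·10 + -3·2 = 14
  a_5 = 2·14 + -3·10 = -2
  a_6 = 2·-2 + -3·14 = -46
  a_7 = 2·-46 + -3·-2 = -86
  a_8 = 2·-86 + -3·-46 = -34
  a_9 = 2·-34 + -3·-86 = 190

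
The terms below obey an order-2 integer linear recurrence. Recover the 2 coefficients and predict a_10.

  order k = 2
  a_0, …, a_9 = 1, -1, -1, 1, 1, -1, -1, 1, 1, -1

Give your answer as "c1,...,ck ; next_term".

0,-1 ; -1

  a_2 = 0·-1 + -1·1 = -1
  a_3 = 0·-1 + -1·-1 = 1
  a_4 = 0·1 + -1·-1 = 1
  a_5 = 0·1 + -1·1 = -1
  a_6 = 0·-1 + -1·1 = -1
  a_7 = 0·-1 + -1·-1 = 1
  a_8 = 0·1 + -1·-1 = 1
  a_9 = 0·1 + -1·1 = -1
  a_10 = 0·-1 + -1·1 = -1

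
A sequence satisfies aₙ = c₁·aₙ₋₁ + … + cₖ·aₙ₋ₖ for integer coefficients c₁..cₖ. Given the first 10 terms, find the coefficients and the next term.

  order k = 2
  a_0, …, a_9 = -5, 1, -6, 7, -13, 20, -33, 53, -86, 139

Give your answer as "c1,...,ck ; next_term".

-1,1 ; -225

  a_2 = -1·1 + 1·-5 = -6
  a_3 = -1·-6 + 1·1 = 7
  a_4 = -1·7 + 1·-6 = -13
  a_5 = -1·-13 + 1·7 = 20
  a_6 = -1·20 + 1·-13 = -33
  a_7 = -1·-33 + 1·20 = 53
  a_8 = -1·53 + 1·-33 = -86
  a_9 = -1·-86 + 1·53 = 139
  a_10 = -1·139 + 1·-86 = -225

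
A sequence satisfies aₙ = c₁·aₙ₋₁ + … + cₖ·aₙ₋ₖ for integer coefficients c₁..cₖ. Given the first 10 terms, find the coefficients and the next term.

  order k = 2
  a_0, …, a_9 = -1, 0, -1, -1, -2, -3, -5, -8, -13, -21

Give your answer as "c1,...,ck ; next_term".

  a_2 = 1·0 + 1·-1 = -1
  a_3 = 1·-1 + 1·0 = -1
  a_4 = 1·-1 + 1·-1 = -2
  a_5 = 1·-2 + 1·-1 = -3
  a_6 = 1·-3 + 1·-2 = -5
  a_7 = 1·-5 + 1·-3 = -8
  a_8 = 1·-8 + 1·-5 = -13
  a_9 = 1·-13 + 1·-8 = -21
  a_10 = 1·-21 + 1·-13 = -34

1,1 ; -34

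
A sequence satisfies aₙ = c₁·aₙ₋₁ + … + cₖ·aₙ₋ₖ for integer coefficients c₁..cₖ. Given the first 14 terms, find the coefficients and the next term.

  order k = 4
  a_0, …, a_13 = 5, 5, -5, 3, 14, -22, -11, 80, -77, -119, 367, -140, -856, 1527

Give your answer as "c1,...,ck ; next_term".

  a_4 = -2·3 + -3·-5 + -1·5 + 2·5 = 14
  a_5 = -2·14 + -3·3 + -1·-5 + 2·5 = -22
  a_6 = -2·-22 + -3·14 + -1·3 + 2·-5 = -11
  a_7 = -2·-11 + -3·-22 + -1·14 + 2·3 = 80
  a_8 = -2·80 + -3·-11 + -1·-22 + 2·14 = -77
  a_9 = -2·-77 + -3·80 + -1·-11 + 2·-22 = -119
  a_10 = -2·-119 + -3·-77 + -1·80 + 2·-11 = 367
  a_11 = -2·367 + -3·-119 + -1·-77 + 2·80 = -140
  a_12 = -2·-140 + -3·367 + -1·-119 + 2·-77 = -856
  a_13 = -2·-856 + -3·-140 + -1·367 + 2·-119 = 1527
  a_14 = -2·1527 + -3·-856 + -1·-140 + 2·367 = 388

-2,-3,-1,2 ; 388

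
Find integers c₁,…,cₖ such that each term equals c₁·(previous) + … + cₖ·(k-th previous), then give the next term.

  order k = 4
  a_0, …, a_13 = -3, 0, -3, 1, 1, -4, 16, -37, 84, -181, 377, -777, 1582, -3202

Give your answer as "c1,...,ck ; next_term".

-2,1,1,-2 ; 6455

  a_4 = -2·1 + 1·-3 + 1·0 + -2·-3 = 1
  a_5 = -2·1 + 1·1 + 1·-3 + -2·0 = -4
  a_6 = -2·-4 + 1·1 + 1·1 + -2·-3 = 16
  a_7 = -2·16 + 1·-4 + 1·1 + -2·1 = -37
  a_8 = -2·-37 + 1·16 + 1·-4 + -2·1 = 84
  a_9 = -2·84 + 1·-37 + 1·16 + -2·-4 = -181
  a_10 = -2·-181 + 1·84 + 1·-37 + -2·16 = 377
  a_11 = -2·377 + 1·-181 + 1·84 + -2·-37 = -777
  a_12 = -2·-777 + 1·377 + 1·-181 + -2·84 = 1582
  a_13 = -2·1582 + 1·-777 + 1·377 + -2·-181 = -3202
  a_14 = -2·-3202 + 1·1582 + 1·-777 + -2·377 = 6455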